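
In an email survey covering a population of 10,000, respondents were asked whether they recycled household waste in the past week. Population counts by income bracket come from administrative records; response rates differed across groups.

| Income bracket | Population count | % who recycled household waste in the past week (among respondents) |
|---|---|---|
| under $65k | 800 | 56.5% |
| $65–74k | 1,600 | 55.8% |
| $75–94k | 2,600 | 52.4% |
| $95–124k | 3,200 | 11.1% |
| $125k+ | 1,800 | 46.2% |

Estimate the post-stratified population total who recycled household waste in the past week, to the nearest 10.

Each cell contributes its population count × the respondent rate:
  under $65k: 800 × 56.5% = 452
  $65–74k: 1,600 × 55.8% = 892.8
  $75–94k: 2,600 × 52.4% = 1362.4
  $95–124k: 3,200 × 11.1% = 355.2
  $125k+: 1,800 × 46.2% = 831.6
Estimated total = 3894 → 3,890.

3,890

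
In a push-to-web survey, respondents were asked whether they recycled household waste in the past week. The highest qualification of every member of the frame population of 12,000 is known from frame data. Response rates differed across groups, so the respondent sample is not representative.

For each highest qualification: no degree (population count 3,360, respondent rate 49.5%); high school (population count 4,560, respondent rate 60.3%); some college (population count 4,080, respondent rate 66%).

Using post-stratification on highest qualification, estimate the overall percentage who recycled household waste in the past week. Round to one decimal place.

59.2%

Post-stratification weights by population share, not respondent share:
  no degree: (3,360/12,000) × 49.5 = 13.86
  high school: (4,560/12,000) × 60.3 = 22.914
  some college: (4,080/12,000) × 66 = 22.44
Post-stratified estimate = 59.214 → 59.2%.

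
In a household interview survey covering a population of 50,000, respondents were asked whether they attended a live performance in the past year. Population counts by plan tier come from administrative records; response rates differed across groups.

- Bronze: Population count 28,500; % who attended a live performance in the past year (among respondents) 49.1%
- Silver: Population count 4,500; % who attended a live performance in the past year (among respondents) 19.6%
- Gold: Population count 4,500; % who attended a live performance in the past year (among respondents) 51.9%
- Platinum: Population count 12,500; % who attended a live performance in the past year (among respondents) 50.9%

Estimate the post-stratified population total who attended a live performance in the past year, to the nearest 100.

23,600

Apply each group's respondent rate to its population count:
  Bronze: 28,500 × 49.1% = 13993.5
  Silver: 4,500 × 19.6% = 882
  Gold: 4,500 × 51.9% = 2335.5
  Platinum: 12,500 × 50.9% = 6362.5
Estimated total = 23573.5 → 23,600.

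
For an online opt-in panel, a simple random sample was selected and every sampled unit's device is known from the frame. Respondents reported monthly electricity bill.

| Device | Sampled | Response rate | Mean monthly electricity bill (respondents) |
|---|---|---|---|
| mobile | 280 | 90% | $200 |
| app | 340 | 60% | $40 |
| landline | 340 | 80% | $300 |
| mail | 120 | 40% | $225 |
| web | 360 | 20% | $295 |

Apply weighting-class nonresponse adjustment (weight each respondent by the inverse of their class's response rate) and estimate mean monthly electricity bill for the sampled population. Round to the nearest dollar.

Weighting each respondent by the inverse class response rate inflates each class back to its sampled size, so the class weight is n_sampled:
  mobile: 280 × 200 = 56,000
  app: 340 × 40 = 13,600
  landline: 340 × 300 = 102,000
  mail: 120 × 225 = 27,000
  web: 360 × 295 = 106,200
Adjusted estimate = 304,800 / 1,440 = 211.667 → $212.

$212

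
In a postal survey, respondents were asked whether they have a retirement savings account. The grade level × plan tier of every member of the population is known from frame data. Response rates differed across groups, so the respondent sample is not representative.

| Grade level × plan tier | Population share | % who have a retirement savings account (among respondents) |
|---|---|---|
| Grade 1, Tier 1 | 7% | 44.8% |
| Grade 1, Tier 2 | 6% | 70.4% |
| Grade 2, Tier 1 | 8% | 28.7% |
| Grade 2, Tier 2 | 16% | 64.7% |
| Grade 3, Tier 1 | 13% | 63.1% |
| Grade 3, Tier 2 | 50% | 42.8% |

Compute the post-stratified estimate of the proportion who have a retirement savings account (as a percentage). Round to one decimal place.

Each cell contributes population-share × respondent value:
  Grade 1, Tier 1: 0.07 × 44.8 = 3.136
  Grade 1, Tier 2: 0.06 × 70.4 = 4.224
  Grade 2, Tier 1: 0.08 × 28.7 = 2.296
  Grade 2, Tier 2: 0.16 × 64.7 = 10.352
  Grade 3, Tier 1: 0.13 × 63.1 = 8.203
  Grade 3, Tier 2: 0.5 × 42.8 = 21.4
Post-stratified estimate = 49.611 → 49.6%.

49.6%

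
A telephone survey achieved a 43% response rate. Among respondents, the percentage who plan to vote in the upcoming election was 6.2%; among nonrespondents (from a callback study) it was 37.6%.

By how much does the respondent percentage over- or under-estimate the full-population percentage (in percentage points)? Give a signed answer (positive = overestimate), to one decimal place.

-17.9 percentage points

Nonresponse fraction = 1 − 0.43 = 0.57.
Bias = (nonresponse fraction) × (respondent percentage − nonrespondent percentage)
     = 0.57 × (6.2 − 37.6) = 0.57 × -31.4 = -17.898.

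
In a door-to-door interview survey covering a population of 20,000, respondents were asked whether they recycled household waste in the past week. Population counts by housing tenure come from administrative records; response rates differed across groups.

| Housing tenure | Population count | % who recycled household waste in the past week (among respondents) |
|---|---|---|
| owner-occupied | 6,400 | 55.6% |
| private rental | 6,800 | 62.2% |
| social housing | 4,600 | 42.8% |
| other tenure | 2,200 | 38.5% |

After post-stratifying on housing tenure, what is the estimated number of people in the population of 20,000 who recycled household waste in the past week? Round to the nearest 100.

Each cell contributes its population count × the respondent rate:
  owner-occupied: 6,400 × 55.6% = 3558.4
  private rental: 6,800 × 62.2% = 4229.6
  social housing: 4,600 × 42.8% = 1968.8
  other tenure: 2,200 × 38.5% = 847
Estimated total = 10603.8 → 10,600.

10,600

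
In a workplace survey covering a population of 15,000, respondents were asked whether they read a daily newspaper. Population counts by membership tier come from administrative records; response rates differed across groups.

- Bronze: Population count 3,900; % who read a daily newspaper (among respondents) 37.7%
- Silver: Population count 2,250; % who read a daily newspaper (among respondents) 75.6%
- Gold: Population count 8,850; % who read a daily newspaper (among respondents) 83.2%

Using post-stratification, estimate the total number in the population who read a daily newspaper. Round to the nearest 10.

Each cell contributes its population count × the respondent rate:
  Bronze: 3,900 × 37.7% = 1470.3
  Silver: 2,250 × 75.6% = 1701
  Gold: 8,850 × 83.2% = 7363.2
Estimated total = 10534.5 → 10,530.

10,530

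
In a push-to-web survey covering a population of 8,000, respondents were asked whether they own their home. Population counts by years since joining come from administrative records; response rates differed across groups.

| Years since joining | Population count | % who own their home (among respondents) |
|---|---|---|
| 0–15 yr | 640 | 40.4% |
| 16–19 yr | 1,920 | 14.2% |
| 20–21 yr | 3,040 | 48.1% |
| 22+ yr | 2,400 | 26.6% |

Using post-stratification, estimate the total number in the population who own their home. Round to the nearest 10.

2,630

Estimated count per cell = population count × respondent percentage:
  0–15 yr: 640 × 40.4% = 258.56
  16–19 yr: 1,920 × 14.2% = 272.64
  20–21 yr: 3,040 × 48.1% = 1462.24
  22+ yr: 2,400 × 26.6% = 638.4
Estimated total = 2631.84 → 2,630.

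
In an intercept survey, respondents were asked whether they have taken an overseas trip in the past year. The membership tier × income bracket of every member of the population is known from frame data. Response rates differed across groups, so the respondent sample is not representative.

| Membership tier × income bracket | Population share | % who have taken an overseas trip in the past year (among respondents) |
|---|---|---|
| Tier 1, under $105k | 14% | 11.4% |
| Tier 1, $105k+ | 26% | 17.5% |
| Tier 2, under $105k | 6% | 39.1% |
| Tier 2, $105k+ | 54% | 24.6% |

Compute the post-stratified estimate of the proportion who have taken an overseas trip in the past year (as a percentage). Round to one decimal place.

Post-stratification weights by population share, not respondent share:
  Tier 1, under $105k: 0.14 × 11.4 = 1.596
  Tier 1, $105k+: 0.26 × 17.5 = 4.55
  Tier 2, under $105k: 0.06 × 39.1 = 2.346
  Tier 2, $105k+: 0.54 × 24.6 = 13.284
Post-stratified estimate = 21.776 → 21.8%.

21.8%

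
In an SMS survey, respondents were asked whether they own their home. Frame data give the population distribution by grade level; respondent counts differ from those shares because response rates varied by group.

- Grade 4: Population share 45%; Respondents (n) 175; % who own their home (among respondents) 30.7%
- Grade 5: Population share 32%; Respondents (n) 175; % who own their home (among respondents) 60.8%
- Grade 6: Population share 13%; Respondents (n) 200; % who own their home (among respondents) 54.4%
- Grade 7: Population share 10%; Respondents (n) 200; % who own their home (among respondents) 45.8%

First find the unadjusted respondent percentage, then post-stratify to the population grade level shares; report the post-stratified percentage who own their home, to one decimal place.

44.9%

Without adjustment, the pooled respondent share is:
  (175/750)×30.7 + (175/750)×60.8 + (200/750)×54.4 + (200/750)×45.8 = 48.07%
Post-stratifying to population shares instead:
  0.45×30.7 + 0.32×60.8 + 0.13×54.4 + 0.1×45.8 = 44.923%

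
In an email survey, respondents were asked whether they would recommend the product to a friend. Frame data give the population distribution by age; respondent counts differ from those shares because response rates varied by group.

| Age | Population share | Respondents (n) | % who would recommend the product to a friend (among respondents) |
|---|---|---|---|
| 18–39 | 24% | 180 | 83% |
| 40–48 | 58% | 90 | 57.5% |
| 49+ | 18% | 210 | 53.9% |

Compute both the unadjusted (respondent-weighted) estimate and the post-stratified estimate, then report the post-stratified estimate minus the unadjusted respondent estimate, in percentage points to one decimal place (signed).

Naive respondent-only estimate (weights = respondent counts):
  (180/480)×83 + (90/480)×57.5 + (210/480)×53.9 = 65.4875%
Post-stratifying to population shares instead:
  0.24×83 + 0.58×57.5 + 0.18×53.9 = 62.972%
Difference = 62.972 − 65.4875 = -2.5155 pp.

-2.5 percentage points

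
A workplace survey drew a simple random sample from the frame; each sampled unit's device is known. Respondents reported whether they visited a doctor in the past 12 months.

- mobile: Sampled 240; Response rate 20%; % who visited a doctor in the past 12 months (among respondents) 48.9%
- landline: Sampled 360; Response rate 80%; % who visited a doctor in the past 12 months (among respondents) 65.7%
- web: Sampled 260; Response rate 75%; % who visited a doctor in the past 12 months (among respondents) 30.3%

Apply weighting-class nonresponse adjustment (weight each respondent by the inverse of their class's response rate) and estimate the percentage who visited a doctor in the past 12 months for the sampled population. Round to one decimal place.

50.3%

Weighting each respondent by the inverse class response rate inflates each class back to its sampled size, so the class weight is n_sampled:
  mobile: 240 × 48.9 = 11,736
  landline: 360 × 65.7 = 23,652
  web: 260 × 30.3 = 7878
Adjusted estimate = 43,266 / 860 = 50.3093 → 50.3%.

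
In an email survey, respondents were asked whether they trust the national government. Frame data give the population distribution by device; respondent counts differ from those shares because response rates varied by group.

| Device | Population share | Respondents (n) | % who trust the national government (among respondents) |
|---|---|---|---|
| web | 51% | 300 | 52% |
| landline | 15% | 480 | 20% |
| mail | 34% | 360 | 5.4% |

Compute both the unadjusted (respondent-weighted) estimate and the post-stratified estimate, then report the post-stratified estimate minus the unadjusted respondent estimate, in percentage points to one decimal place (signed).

+7.5 percentage points

Naive respondent-only estimate (weights = respondent counts):
  (300/1140)×52 + (480/1140)×20 + (360/1140)×5.4 = 23.8105%
Post-stratified estimate weights by population shares:
  0.51×52 + 0.15×20 + 0.34×5.4 = 31.356%
Difference = 31.356 − 23.8105 = 7.5455 pp.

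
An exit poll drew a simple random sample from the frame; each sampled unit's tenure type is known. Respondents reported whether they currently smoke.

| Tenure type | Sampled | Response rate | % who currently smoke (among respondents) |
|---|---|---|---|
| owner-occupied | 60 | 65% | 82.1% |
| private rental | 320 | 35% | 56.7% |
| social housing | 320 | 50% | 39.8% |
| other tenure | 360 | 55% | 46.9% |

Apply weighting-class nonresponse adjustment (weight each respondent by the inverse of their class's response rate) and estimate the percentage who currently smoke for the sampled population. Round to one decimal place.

Each respondent's weight = sampled/responded in their class; summing within a class gives n_sampled, so:
  owner-occupied: 60 × 82.1 = 4926
  private rental: 320 × 56.7 = 18,144
  social housing: 320 × 39.8 = 12,736
  other tenure: 360 × 46.9 = 16,884
Adjusted estimate = 52,690 / 1,060 = 49.7075 → 49.7%.

49.7%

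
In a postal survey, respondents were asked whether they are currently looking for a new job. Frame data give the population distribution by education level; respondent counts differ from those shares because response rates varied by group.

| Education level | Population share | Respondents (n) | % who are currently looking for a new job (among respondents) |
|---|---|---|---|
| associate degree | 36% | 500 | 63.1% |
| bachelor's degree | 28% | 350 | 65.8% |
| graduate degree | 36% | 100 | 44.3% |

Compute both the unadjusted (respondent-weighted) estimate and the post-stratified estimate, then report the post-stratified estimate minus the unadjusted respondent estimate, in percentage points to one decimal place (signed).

-5.0 percentage points

Unadjusted (pooled respondent) estimate weights by respondent counts:
  (500/950)×63.1 + (350/950)×65.8 + (100/950)×44.3 = 62.1158%
Post-stratifying to population shares instead:
  0.36×63.1 + 0.28×65.8 + 0.36×44.3 = 57.088%
Difference = 57.088 − 62.1158 = -5.0278 pp.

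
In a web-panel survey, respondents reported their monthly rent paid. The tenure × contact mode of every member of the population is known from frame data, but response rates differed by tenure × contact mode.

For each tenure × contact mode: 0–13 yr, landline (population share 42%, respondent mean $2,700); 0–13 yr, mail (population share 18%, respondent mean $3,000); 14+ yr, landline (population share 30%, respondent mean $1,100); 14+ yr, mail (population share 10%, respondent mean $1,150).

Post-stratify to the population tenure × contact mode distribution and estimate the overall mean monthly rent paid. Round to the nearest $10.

$2,120

Post-stratification weights by population share, not respondent share:
  0–13 yr, landline: 0.42 × 2700 = 1134
  0–13 yr, mail: 0.18 × 3000 = 540
  14+ yr, landline: 0.3 × 1100 = 330
  14+ yr, mail: 0.1 × 1150 = 115
Post-stratified estimate = 2119 → $2,120.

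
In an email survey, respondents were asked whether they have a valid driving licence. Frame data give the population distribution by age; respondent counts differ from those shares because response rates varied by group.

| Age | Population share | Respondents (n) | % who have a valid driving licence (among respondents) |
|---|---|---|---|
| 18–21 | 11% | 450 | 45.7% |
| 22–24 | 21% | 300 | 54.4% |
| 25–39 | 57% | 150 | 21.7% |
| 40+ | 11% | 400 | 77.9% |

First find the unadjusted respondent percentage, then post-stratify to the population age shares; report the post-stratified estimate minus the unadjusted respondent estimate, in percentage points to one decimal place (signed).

Unadjusted (pooled respondent) estimate weights by respondent counts:
  (450/1300)×45.7 + (300/1300)×54.4 + (150/1300)×21.7 + (400/1300)×77.9 = 54.8462%
Post-stratifying to population shares instead:
  0.11×45.7 + 0.21×54.4 + 0.57×21.7 + 0.11×77.9 = 37.389%
Difference = 37.389 − 54.8462 = -17.4572 pp.

-17.5 percentage points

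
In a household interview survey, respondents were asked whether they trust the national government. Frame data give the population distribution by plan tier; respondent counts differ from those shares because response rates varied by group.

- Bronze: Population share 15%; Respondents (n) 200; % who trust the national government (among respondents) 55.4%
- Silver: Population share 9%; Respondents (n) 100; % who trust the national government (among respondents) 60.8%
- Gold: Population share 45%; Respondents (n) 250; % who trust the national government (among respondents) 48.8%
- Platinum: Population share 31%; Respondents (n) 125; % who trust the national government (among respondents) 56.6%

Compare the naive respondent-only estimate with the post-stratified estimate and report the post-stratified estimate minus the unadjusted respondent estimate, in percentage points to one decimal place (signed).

Naive respondent-only estimate (weights = respondent counts):
  (200/675)×55.4 + (100/675)×60.8 + (250/675)×48.8 + (125/675)×56.6 = 53.9778%
Post-stratifying to population shares instead:
  0.15×55.4 + 0.09×60.8 + 0.45×48.8 + 0.31×56.6 = 53.288%
Difference = 53.288 − 53.9778 = -0.6898 pp.

-0.7 percentage points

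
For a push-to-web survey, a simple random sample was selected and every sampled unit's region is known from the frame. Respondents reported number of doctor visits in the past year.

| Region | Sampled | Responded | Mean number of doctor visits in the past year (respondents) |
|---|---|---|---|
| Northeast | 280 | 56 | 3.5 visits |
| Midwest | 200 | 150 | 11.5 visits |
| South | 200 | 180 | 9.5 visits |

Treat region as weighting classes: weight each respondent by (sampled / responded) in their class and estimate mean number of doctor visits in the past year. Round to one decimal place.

Class response rates: Northeast 56/280 = 20%, Midwest 150/200 = 75%, South 180/200 = 90%.
Weighting each respondent by the inverse class response rate inflates each class back to its sampled size, so the class weight is n_sampled:
  Northeast: 280 × 3.5 = 980
  Midwest: 200 × 11.5 = 2300
  South: 200 × 9.5 = 1900
Adjusted estimate = 5180 / 680 = 7.61765 → 7.6.

7.6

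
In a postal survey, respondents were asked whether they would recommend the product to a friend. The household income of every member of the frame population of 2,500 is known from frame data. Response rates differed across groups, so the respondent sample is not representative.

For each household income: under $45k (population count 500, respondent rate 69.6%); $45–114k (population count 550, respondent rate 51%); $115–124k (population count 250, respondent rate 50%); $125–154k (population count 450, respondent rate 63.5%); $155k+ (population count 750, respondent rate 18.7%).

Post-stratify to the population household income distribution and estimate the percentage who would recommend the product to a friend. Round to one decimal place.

Each cell contributes population-share × respondent value:
  under $45k: (500/2,500) × 69.6 = 13.92
  $45–114k: (550/2,500) × 51 = 11.22
  $115–124k: (250/2,500) × 50 = 5
  $125–154k: (450/2,500) × 63.5 = 11.43
  $155k+: (750/2,500) × 18.7 = 5.61
Post-stratified estimate = 47.18 → 47.2%.

47.2%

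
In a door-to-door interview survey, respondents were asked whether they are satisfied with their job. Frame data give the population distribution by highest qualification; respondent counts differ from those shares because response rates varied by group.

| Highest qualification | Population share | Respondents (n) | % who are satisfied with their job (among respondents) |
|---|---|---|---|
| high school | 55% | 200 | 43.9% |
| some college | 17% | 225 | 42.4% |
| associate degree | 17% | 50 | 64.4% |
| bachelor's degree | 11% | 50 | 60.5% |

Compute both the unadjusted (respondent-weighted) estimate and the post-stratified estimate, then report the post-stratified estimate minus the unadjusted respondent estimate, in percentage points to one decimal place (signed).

+2.2 percentage points

Naive respondent-only estimate (weights = respondent counts):
  (200/525)×43.9 + (225/525)×42.4 + (50/525)×64.4 + (50/525)×60.5 = 46.7905%
Post-stratified estimate weights by population shares:
  0.55×43.9 + 0.17×42.4 + 0.17×64.4 + 0.11×60.5 = 48.956%
Difference = 48.956 − 46.7905 = 2.1655 pp.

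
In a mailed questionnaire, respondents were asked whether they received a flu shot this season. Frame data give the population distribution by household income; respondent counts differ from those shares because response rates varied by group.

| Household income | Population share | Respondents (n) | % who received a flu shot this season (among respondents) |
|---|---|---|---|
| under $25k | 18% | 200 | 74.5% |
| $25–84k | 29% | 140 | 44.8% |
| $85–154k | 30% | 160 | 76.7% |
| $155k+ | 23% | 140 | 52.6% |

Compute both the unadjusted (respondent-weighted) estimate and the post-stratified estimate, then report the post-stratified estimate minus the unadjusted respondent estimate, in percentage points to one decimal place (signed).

Without adjustment, the pooled respondent share is:
  (200/640)×74.5 + (140/640)×44.8 + (160/640)×76.7 + (140/640)×52.6 = 63.7625%
Reweighting by population household income shares:
  0.18×74.5 + 0.29×44.8 + 0.3×76.7 + 0.23×52.6 = 61.51%
Difference = 61.51 − 63.7625 = -2.2525 pp.

-2.3 percentage points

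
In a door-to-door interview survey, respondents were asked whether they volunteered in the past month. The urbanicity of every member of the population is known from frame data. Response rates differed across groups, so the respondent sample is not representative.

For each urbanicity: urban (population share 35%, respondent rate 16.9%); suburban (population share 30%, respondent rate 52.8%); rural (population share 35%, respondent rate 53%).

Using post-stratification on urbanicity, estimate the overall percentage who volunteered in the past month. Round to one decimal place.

Post-stratification weights by population share, not respondent share:
  urban: 0.35 × 16.9 = 5.915
  suburban: 0.3 × 52.8 = 15.84
  rural: 0.35 × 53 = 18.55
Post-stratified estimate = 40.305 → 40.3%.

40.3%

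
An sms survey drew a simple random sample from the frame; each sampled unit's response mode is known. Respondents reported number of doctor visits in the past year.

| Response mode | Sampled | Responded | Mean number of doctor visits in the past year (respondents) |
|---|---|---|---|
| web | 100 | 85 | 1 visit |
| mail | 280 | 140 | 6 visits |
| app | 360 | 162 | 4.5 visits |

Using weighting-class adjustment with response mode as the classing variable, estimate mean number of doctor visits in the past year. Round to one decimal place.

4.6

Class response rates: web 85/100 = 85%, mail 140/280 = 50%, app 162/360 = 45%.
Each respondent's weight = sampled/responded in their class; summing within a class gives n_sampled, so:
  web: 100 × 1 = 100
  mail: 280 × 6 = 1680
  app: 360 × 4.5 = 1620
Adjusted estimate = 3400 / 740 = 4.59459 → 4.6.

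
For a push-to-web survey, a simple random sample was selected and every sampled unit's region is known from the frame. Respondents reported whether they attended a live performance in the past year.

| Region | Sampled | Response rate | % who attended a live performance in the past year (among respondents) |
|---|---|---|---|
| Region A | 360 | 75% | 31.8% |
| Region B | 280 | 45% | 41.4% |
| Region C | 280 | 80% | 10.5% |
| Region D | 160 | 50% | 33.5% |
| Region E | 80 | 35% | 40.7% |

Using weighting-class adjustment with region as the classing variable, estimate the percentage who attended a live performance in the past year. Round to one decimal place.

29.8%

Inverse-response-rate weighting restores each class to its sampled count, so class totals weight by n_sampled:
  Region A: 360 × 31.8 = 11,448
  Region B: 280 × 41.4 = 11,592
  Region C: 280 × 10.5 = 2940
  Region D: 160 × 33.5 = 5360
  Region E: 80 × 40.7 = 3256
Adjusted estimate = 34,596 / 1,160 = 29.8241 → 29.8%.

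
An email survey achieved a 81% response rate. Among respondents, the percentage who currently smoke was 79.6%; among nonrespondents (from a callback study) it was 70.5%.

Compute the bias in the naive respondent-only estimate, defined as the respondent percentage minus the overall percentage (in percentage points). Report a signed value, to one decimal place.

+1.7 percentage points

Nonresponse fraction = 1 − 0.81 = 0.19.
Bias = (nonresponse fraction) × (respondent percentage − nonrespondent percentage)
     = 0.19 × (79.6 − 70.5) = 0.19 × 9.1 = 1.729.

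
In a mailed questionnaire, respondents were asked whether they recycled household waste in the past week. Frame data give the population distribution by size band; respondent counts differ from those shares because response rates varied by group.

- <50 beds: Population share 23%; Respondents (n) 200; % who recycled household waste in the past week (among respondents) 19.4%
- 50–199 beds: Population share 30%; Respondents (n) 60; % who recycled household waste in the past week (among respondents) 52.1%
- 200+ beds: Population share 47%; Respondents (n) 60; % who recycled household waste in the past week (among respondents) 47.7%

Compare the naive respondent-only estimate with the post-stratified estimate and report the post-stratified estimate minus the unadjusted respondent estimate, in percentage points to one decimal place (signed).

Without adjustment, the pooled respondent share is:
  (200/320)×19.4 + (60/320)×52.1 + (60/320)×47.7 = 30.8375%
Post-stratified estimate weights by population shares:
  0.23×19.4 + 0.3×52.1 + 0.47×47.7 = 42.511%
Difference = 42.511 − 30.8375 = 11.6735 pp.

+11.7 percentage points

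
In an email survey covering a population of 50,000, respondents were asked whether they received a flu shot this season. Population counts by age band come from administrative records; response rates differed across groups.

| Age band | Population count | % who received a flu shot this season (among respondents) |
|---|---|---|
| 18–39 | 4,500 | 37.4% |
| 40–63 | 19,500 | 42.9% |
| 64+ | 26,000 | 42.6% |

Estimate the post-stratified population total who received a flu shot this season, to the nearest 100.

Each cell contributes its population count × the respondent rate:
  18–39: 4,500 × 37.4% = 1683
  40–63: 19,500 × 42.9% = 8365.5
  64+: 26,000 × 42.6% = 11,076
Estimated total = 21124.5 → 21,100.

21,100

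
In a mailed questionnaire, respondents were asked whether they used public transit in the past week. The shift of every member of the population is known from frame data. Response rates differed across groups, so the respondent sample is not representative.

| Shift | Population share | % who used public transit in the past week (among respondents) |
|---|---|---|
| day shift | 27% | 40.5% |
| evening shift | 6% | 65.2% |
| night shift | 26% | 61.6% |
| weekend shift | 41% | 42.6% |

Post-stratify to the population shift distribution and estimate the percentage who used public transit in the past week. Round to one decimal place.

Weight each group's respondent value by its population share:
  day shift: 0.27 × 40.5 = 10.935
  evening shift: 0.06 × 65.2 = 3.912
  night shift: 0.26 × 61.6 = 16.016
  weekend shift: 0.41 × 42.6 = 17.466
Post-stratified estimate = 48.329 → 48.3%.

48.3%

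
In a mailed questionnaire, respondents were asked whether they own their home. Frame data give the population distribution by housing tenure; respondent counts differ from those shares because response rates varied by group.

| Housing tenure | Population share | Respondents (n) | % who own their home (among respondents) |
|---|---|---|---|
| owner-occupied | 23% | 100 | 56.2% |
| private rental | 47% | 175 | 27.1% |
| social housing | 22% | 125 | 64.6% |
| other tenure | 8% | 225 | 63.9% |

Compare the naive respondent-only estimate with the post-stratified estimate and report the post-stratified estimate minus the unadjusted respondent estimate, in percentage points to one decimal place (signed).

-7.5 percentage points

Naive respondent-only estimate (weights = respondent counts):
  (100/625)×56.2 + (175/625)×27.1 + (125/625)×64.6 + (225/625)×63.9 = 52.504%
Post-stratifying to population shares instead:
  0.23×56.2 + 0.47×27.1 + 0.22×64.6 + 0.08×63.9 = 44.987%
Difference = 44.987 − 52.504 = -7.517 pp.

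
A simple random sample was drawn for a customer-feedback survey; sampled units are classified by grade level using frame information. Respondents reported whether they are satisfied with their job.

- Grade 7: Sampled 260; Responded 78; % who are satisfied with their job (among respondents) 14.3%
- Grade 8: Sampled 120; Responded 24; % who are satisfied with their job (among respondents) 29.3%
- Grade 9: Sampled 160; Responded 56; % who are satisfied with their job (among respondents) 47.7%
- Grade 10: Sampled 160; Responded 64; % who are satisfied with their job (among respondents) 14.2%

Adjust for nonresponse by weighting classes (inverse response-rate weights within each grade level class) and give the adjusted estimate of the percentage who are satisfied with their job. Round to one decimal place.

24.5%

Response rates by class: Grade 7 78/260 = 30%, Grade 8 24/120 = 20%, Grade 9 56/160 = 35%, Grade 10 64/160 = 40%.
Weighting each respondent by the inverse class response rate inflates each class back to its sampled size, so the class weight is n_sampled:
  Grade 7: 260 × 14.3 = 3718
  Grade 8: 120 × 29.3 = 3516
  Grade 9: 160 × 47.7 = 7632
  Grade 10: 160 × 14.2 = 2272
Adjusted estimate = 17,138 / 700 = 24.4829 → 24.5%.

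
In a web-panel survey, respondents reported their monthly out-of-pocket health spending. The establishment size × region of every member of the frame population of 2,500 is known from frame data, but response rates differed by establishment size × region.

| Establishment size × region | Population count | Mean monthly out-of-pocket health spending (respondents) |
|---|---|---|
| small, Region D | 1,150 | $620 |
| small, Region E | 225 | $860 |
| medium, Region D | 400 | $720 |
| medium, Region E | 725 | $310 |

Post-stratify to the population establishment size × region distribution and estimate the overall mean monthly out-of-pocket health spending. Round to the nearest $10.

$570

Each cell contributes population-share × respondent value:
  small, Region D: (1,150/2,500) × 620 = 285.2
  small, Region E: (225/2,500) × 860 = 77.4
  medium, Region D: (400/2,500) × 720 = 115.2
  medium, Region E: (725/2,500) × 310 = 89.9
Post-stratified estimate = 567.7 → $570.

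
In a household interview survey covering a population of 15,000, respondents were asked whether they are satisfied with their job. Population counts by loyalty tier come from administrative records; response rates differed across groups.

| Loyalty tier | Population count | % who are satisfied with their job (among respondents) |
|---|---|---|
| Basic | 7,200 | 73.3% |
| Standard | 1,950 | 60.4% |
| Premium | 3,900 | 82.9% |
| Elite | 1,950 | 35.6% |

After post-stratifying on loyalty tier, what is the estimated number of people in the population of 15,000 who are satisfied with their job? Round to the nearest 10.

10,380

Each cell contributes its population count × the respondent rate:
  Basic: 7,200 × 73.3% = 5277.6
  Standard: 1,950 × 60.4% = 1177.8
  Premium: 3,900 × 82.9% = 3233.1
  Elite: 1,950 × 35.6% = 694.2
Estimated total = 10382.7 → 10,380.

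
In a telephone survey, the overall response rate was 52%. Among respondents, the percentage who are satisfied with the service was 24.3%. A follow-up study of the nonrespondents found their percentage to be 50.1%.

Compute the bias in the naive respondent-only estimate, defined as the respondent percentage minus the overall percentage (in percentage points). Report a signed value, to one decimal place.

Nonresponse fraction = 1 − 0.52 = 0.48.
Bias = (nonresponse fraction) × (respondent percentage − nonrespondent percentage)
     = 0.48 × (24.3 − 50.1) = 0.48 × -25.8 = -12.384.

-12.4 percentage points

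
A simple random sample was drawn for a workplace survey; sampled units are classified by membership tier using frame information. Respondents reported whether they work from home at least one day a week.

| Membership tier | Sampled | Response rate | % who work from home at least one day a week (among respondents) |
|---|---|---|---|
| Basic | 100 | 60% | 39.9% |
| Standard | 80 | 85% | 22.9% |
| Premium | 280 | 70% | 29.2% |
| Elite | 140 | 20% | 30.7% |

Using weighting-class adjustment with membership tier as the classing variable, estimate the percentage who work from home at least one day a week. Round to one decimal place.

Weighting each respondent by the inverse class response rate inflates each class back to its sampled size, so the class weight is n_sampled:
  Basic: 100 × 39.9 = 3990
  Standard: 80 × 22.9 = 1832
  Premium: 280 × 29.2 = 8176
  Elite: 140 × 30.7 = 4298
Adjusted estimate = 18,296 / 600 = 30.4933 → 30.5%.

30.5%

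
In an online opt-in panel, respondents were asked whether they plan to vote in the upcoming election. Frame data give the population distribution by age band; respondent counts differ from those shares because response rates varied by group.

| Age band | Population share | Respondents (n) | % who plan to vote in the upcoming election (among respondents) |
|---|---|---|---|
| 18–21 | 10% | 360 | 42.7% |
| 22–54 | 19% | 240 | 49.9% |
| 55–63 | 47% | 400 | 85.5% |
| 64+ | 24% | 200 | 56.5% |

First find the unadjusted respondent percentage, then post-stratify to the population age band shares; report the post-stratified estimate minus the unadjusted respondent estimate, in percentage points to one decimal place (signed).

+6.8 percentage points

Unadjusted (pooled respondent) estimate weights by respondent counts:
  (360/1200)×42.7 + (240/1200)×49.9 + (400/1200)×85.5 + (200/1200)×56.5 = 60.7067%
Reweighting by population age band shares:
  0.1×42.7 + 0.19×49.9 + 0.47×85.5 + 0.24×56.5 = 67.496%
Difference = 67.496 − 60.7067 = 6.7893 pp.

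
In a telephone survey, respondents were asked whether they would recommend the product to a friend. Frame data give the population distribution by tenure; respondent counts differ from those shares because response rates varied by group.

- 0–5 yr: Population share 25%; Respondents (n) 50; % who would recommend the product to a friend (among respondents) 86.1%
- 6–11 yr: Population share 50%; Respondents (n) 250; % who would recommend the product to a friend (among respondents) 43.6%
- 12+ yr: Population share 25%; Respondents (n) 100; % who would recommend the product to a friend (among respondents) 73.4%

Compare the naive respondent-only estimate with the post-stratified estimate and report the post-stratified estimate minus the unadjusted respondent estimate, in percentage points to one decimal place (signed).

+5.3 percentage points

Without adjustment, the pooled respondent share is:
  (50/400)×86.1 + (250/400)×43.6 + (100/400)×73.4 = 56.3625%
Post-stratified estimate weights by population shares:
  0.25×86.1 + 0.5×43.6 + 0.25×73.4 = 61.675%
Difference = 61.675 − 56.3625 = 5.3125 pp.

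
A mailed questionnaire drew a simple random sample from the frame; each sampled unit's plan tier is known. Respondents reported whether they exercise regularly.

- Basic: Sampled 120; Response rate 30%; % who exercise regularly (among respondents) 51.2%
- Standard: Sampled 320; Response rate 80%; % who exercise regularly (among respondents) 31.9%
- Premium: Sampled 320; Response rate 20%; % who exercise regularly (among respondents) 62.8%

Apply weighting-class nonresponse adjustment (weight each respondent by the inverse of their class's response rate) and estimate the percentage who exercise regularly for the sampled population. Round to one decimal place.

48.0%

Each respondent's weight = sampled/responded in their class; summing within a class gives n_sampled, so:
  Basic: 120 × 51.2 = 6144
  Standard: 320 × 31.9 = 10,208
  Premium: 320 × 62.8 = 20,096
Adjusted estimate = 36,448 / 760 = 47.9579 → 48.0%.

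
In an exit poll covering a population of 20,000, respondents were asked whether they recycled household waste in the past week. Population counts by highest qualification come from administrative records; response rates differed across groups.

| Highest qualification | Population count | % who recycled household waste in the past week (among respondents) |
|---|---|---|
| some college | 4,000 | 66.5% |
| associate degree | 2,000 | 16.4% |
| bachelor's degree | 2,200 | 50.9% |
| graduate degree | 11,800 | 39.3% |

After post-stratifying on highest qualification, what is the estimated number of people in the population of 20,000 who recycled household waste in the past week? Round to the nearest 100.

8,700

Estimated count per cell = population count × respondent percentage:
  some college: 4,000 × 66.5% = 2660
  associate degree: 2,000 × 16.4% = 328
  bachelor's degree: 2,200 × 50.9% = 1119.8
  graduate degree: 11,800 × 39.3% = 4637.4
Estimated total = 8745.2 → 8,700.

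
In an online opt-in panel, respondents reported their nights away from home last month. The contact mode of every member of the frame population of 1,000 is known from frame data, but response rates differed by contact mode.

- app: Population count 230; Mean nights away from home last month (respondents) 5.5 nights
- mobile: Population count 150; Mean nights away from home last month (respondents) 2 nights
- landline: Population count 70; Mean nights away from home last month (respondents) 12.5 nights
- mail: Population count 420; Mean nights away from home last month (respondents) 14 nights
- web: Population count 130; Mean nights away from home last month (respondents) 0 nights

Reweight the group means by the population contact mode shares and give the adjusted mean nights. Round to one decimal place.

8.3

Reweight to the known contact mode distribution:
  app: (230/1,000) × 5.5 = 1.265
  mobile: (150/1,000) × 2 = 0.3
  landline: (70/1,000) × 12.5 = 0.875
  mail: (420/1,000) × 14 = 5.88
  web: (130/1,000) × 0 = 0
Post-stratified estimate = 8.32 → 8.3.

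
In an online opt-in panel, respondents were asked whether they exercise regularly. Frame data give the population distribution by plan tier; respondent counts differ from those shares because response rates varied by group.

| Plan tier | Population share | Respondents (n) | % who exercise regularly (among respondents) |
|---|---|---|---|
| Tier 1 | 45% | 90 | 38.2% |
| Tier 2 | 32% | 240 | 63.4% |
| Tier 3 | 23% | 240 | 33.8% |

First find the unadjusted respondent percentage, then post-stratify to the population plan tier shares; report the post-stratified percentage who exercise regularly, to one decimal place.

45.3%

Naive respondent-only estimate (weights = respondent counts):
  (90/570)×38.2 + (240/570)×63.4 + (240/570)×33.8 = 46.9579%
Post-stratifying to population shares instead:
  0.45×38.2 + 0.32×63.4 + 0.23×33.8 = 45.252%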